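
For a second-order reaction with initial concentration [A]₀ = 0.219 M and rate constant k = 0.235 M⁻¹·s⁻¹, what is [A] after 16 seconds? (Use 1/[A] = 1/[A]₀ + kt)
0.1201 M

1/[A] = 1/[A]₀ + k·t = 1/0.219 + (0.235)·(16) = 4.5662 + 3.7600 = 8.3262
[A] = 1/8.3262 = 0.1201 M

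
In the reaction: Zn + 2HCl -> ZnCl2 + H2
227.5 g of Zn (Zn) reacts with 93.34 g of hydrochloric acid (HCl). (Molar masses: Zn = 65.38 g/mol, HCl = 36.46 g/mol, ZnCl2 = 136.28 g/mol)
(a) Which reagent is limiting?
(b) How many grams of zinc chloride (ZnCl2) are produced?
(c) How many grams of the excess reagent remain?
(a) HCl, (b) 174.4 g, (c) 143.8 g

Moles of Zn = 227.5 g ÷ 65.38 g/mol = 3.47966 mol
Moles of HCl = 93.34 g ÷ 36.46 g/mol = 2.56007 mol
Moles ÷ coefficient: Zn: 3.47966/1 = 3.48, HCl: 2.56007/2 = 1.28
(a) HCl has the smaller value, so HCl is the limiting reagent.
(b) Moles of ZnCl2 = 2.56007 mol HCl × (1/2) = 1.28003 mol; mass = 1.28003 mol × 136.28 g/mol = 174.4 g
(c) Zn consumed = 2.56007 × (1/2) = 1.28003 mol; remaining = 3.47966 − 1.28003 = 2.19962 mol; mass = 2.19962 mol × 65.38 g/mol = 143.8 g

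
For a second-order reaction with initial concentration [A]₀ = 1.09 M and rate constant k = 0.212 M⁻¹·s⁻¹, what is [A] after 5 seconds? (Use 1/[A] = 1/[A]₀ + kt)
0.5057 M

1/[A] = 1/[A]₀ + k·t = 1/1.09 + (0.212)·(5) = 0.9174 + 1.0600 = 1.9774
[A] = 1/1.9774 = 0.5057 M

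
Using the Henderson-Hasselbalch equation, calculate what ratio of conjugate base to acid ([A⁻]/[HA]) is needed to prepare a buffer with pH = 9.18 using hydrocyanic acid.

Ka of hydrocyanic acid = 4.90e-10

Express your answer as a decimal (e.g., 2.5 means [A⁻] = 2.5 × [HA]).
[A⁻]/[HA] = 0.742

pKa = −log(4.90e-10) = 9.3098. pH = pKa + log([A⁻]/[HA]). 9.18 = 9.3098 + log(ratio). log(ratio) = 9.18 − 9.3098 = -0.1298. ratio = 10^(-0.1298) = 0.742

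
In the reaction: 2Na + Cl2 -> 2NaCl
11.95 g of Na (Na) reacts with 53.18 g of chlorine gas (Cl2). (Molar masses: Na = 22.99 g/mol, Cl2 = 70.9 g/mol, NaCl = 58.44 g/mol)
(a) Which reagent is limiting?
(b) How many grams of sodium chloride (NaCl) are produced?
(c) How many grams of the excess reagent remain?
(a) Na, (b) 30.38 g, (c) 34.75 g

Moles of Na = 11.95 g ÷ 22.99 g/mol = 0.519791 mol
Moles of Cl2 = 53.18 g ÷ 70.9 g/mol = 0.750071 mol
Moles ÷ coefficient: Na: 0.519791/2 = 0.2599, Cl2: 0.750071/1 = 0.7501
(a) Na has the smaller value, so Na is the limiting reagent.
(b) Moles of NaCl = 0.519791 mol Na × (2/2) = 0.519791 mol; mass = 0.519791 mol × 58.44 g/mol = 30.38 g
(c) Cl2 consumed = 0.519791 × (1/2) = 0.259896 mol; remaining = 0.750071 − 0.259896 = 0.490175 mol; mass = 0.490175 mol × 70.9 g/mol = 34.75 g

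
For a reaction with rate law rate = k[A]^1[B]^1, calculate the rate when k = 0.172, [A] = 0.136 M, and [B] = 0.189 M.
0.004421 M/s

rate = k·[A]^1·[B]^1 = 0.172·(0.136)^1·(0.189)^1 = 0.172·0.136·0.189 = 0.004421 M/s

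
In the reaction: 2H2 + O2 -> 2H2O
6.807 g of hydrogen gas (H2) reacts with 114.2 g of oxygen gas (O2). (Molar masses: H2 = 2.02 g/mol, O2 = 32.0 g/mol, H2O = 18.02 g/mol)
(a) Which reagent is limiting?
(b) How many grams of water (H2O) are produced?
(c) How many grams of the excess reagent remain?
(a) H2, (b) 60.72 g, (c) 60.28 g

Moles of H2 = 6.807 g ÷ 2.02 g/mol = 3.3698 mol
Moles of O2 = 114.2 g ÷ 32.0 g/mol = 3.56875 mol
Moles ÷ coefficient: H2: 3.3698/2 = 1.685, O2: 3.56875/1 = 3.569
(a) H2 has the smaller value, so H2 is the limiting reagent.
(b) Moles of H2O = 3.3698 mol H2 × (2/2) = 3.3698 mol; mass = 3.3698 mol × 18.02 g/mol = 60.72 g
(c) O2 consumed = 3.3698 × (1/2) = 1.6849 mol; remaining = 3.56875 − 1.6849 = 1.88385 mol; mass = 1.88385 mol × 32.0 g/mol = 60.28 g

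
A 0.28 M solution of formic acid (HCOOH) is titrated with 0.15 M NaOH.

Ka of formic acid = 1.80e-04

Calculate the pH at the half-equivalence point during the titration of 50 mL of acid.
pH = pKa = 3.74

At the half-equivalence point, [HA] = [A⁻], so by Henderson–Hasselbalch pH = pKa + log(1) = pKa.
pKa = −log(1.80e-04) = 3.74.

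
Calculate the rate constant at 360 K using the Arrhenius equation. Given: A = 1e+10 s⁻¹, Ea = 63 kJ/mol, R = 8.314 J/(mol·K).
7.22e+00 s⁻¹

k = A·exp(-Ea/(R·T)) = 1e+10·exp(-63000/(8.314·360)) = 1e+10·exp(-21.0488) = 1e+10·7.2212e-10 = 7.22e+00 s⁻¹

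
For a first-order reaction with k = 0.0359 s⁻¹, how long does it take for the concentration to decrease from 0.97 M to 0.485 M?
19.31 s

From ln[A] = ln[A]₀ - k·t: t = ln([A]₀/[A])/k = ln(0.97/0.485)/0.0359 = ln(2.0000)/0.0359 = 0.6931/0.0359 = 19.31 s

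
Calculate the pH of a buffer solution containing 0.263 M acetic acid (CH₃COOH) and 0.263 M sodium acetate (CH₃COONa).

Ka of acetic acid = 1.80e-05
pH = 4.74

pKa = -log(1.80e-05) = 4.74. pH = pKa + log([A⁻]/[HA]) = 4.74 + log(0.263/0.263)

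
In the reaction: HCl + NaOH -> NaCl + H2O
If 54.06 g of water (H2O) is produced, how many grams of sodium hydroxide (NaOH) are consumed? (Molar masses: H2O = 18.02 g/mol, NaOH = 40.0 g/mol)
Moles of H2O = 54.06 g ÷ 18.02 g/mol = 3 mol
Mole ratio: 1 mol NaOH / 1 mol H2O
Moles of NaOH = 3 × (1/1) = 3 mol
Mass of NaOH = 3 mol × 40.0 g/mol = 120 g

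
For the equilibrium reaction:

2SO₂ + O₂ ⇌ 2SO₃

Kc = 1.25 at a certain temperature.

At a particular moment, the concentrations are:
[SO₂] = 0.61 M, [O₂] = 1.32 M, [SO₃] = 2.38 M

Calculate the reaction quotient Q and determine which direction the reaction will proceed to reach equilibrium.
Q = 11.532, Q > K, reaction proceeds reverse (toward reactants)

Q = ([SO₃]^2) / ([SO₂]^2 × [O₂])
  = ((2.38)^2) / ((0.61)^2·(1.32)) = 5.6644/0.49117 = 11.53
Since Q = 11.53 > Kc = 1.25, the reaction proceeds reverse (toward reactants) to reach equilibrium.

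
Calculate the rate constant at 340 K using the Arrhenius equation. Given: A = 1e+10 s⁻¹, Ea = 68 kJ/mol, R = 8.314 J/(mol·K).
3.57e-01 s⁻¹

k = A·exp(-Ea/(R·T)) = 1e+10·exp(-68000/(8.314·340)) = 1e+10·exp(-24.0558) = 1e+10·3.5702e-11 = 3.57e-01 s⁻¹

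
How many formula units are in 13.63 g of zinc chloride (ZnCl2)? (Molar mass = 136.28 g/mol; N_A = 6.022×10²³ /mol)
Moles = 13.63 g ÷ 136.28 g/mol = 0.100015 mol
Formula units = 0.100015 mol × 6.022×10²³ /mol = 6.023e+22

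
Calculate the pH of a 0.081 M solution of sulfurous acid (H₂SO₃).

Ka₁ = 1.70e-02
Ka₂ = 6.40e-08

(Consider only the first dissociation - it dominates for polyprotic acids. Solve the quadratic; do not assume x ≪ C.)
pH = 1.53

x² + Ka₁·x − Ka₁·C = 0 with Ka₁ = 1.70e-02, C = 0.081.
x = (−Ka₁ + √(Ka₁² + 4·Ka₁·C))/2 = 2.9569e-02 M, so pH = 1.53.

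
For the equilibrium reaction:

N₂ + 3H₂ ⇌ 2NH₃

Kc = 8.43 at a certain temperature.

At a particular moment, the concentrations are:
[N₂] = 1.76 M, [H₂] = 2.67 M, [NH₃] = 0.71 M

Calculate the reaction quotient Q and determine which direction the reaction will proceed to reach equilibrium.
Q = 0.015, Q < K, reaction proceeds forward (toward products)

Q = ([NH₃]^2) / ([N₂] × [H₂]^3)
  = ((0.71)^2) / ((1.76)·(2.67)^3) = 0.5041/33.5 = 0.01505
Since Q = 0.01505 < Kc = 8.43, the reaction proceeds forward (toward products) to reach equilibrium.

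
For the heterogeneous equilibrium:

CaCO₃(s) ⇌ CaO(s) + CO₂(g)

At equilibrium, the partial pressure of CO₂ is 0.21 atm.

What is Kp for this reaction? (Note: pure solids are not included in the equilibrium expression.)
K_p = 0.21

Solids (CaCO₃, CaO) have activity 1 and are excluded.
Kp = P(CO₂) = 0.21.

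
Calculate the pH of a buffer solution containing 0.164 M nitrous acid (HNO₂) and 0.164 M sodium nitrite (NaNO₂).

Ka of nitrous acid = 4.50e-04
pH = 3.35

pKa = -log(4.50e-04) = 3.35. pH = pKa + log([A⁻]/[HA]) = 3.35 + log(0.164/0.164)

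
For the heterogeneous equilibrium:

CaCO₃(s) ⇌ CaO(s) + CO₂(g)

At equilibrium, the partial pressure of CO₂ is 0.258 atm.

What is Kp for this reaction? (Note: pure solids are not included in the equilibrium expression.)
K_p = 0.258

Solids (CaCO₃, CaO) have activity 1 and are excluded.
Kp = P(CO₂) = 0.258.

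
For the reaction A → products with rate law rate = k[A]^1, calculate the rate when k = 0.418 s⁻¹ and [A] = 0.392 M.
0.1639 M/s

rate = k·[A]^1 = 0.418·(0.392)^1 = 0.418·0.392 = 0.1639 M/s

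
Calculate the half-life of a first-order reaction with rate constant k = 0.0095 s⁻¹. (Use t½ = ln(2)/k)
72.96 s

t½ = ln(2)/k = 0.6931/0.0095 = 72.96 s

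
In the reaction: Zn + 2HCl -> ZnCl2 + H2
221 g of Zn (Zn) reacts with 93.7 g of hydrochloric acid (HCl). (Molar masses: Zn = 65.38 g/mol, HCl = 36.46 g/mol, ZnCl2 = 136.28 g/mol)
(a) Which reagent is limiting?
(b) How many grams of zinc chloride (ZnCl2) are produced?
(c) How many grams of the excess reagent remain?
(a) HCl, (b) 175.1 g, (c) 137 g

Moles of Zn = 221 g ÷ 65.38 g/mol = 3.38024 mol
Moles of HCl = 93.7 g ÷ 36.46 g/mol = 2.56994 mol
Moles ÷ coefficient: Zn: 3.38024/1 = 3.38, HCl: 2.56994/2 = 1.285
(a) HCl has the smaller value, so HCl is the limiting reagent.
(b) Moles of ZnCl2 = 2.56994 mol HCl × (1/2) = 1.28497 mol; mass = 1.28497 mol × 136.28 g/mol = 175.1 g
(c) Zn consumed = 2.56994 × (1/2) = 1.28497 mol; remaining = 3.38024 − 1.28497 = 2.09527 mol; mass = 2.09527 mol × 65.38 g/mol = 137 g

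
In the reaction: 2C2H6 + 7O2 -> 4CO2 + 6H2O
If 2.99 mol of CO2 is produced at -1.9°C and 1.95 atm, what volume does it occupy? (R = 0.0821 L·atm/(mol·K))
T = -1.9°C + 273.15 = 271.25 K
V = nRT/P = (2.99 × 0.0821 × 271.25) / 1.95
V = 34.15 L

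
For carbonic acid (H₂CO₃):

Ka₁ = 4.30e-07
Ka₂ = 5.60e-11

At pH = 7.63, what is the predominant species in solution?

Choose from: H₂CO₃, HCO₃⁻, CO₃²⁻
HCO₃⁻

pKa1 = 6.37, pKa2 = 10.25. Each pKa is the crossover between adjacent species; pH = 7.63 lies in the region where HCO₃⁻ predominates.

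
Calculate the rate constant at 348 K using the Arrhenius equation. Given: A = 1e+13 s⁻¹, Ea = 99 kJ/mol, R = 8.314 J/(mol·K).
1.38e-02 s⁻¹

k = A·exp(-Ea/(R·T)) = 1e+13·exp(-99000/(8.314·348)) = 1e+13·exp(-34.2173) = 1e+13·1.3791e-15 = 1.38e-02 s⁻¹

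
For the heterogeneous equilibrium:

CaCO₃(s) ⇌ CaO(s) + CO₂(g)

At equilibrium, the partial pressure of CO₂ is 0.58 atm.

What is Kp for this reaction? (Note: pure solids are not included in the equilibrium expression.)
K_p = 0.58

Solids (CaCO₃, CaO) have activity 1 and are excluded.
Kp = P(CO₂) = 0.58.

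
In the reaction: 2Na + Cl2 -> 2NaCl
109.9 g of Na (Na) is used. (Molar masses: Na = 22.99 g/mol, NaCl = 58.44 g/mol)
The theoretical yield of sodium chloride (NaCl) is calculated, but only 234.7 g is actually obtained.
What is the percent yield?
Moles of Na = 109.9 g ÷ 22.99 g/mol = 4.78034 mol
Mole ratio: 2 mol NaCl / 2 mol Na
Moles of NaCl = 4.78034 × (2/2) = 4.78034 mol
Theoretical yield = 4.78034 mol × 58.44 g/mol = 279.36 g
Actual yield = 234.7 g
Percent yield = (234.7 / 279.36) × 100% = 84.0%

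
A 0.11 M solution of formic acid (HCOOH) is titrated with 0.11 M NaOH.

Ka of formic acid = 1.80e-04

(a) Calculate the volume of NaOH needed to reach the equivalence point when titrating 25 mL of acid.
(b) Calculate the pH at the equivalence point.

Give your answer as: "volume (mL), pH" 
V = 25.0 mL, pH = 8.24

(a) At equivalence: moles acid = moles base.
moles acid = 0.11 × 0.025 = 0.00275 mol; V_NaOH = 0.00275/0.11 = 0.025 L = 25.0 mL.
(b) At equivalence, all acid → conjugate base A⁻ at [A⁻] = 0.00275/0.05 = 0.055 M.
Kb = Kw/Ka = 1.0e-14/1.80e-04 = 5.556e-11; [OH⁻] = √(Kb·[A⁻]) = 1.748e-06; pOH = 5.76; pH = 14 − pOH = 8.24.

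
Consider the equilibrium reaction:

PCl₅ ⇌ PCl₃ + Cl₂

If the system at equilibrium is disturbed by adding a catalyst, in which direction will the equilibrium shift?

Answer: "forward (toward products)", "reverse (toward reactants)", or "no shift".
no shift

Apply Le Chatelier's principle: system shifts to counteract the change.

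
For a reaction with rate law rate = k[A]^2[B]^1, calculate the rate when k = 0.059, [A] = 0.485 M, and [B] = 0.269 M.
0.003733 M/s

rate = k·[A]^2·[B]^1 = 0.059·(0.485)^2·(0.269)^1 = 0.059·0.235225·0.269 = 0.003733 M/s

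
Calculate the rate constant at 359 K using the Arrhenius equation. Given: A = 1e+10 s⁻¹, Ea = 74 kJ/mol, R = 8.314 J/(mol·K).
1.71e-01 s⁻¹

k = A·exp(-Ea/(R·T)) = 1e+10·exp(-74000/(8.314·359)) = 1e+10·exp(-24.7929) = 1e+10·1.7084e-11 = 1.71e-01 s⁻¹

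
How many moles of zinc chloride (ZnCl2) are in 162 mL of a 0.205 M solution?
Moles = Molarity × Volume (L)
Moles = 0.205 M × 0.162 L = 0.03321 mol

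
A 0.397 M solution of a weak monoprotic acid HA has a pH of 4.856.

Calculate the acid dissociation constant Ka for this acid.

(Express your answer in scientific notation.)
K_a = 4.89e-10

[H⁺] = 10^(−pH) = 10^(−4.856) = 1.393e-05 M. For HA ⇌ H⁺ + A⁻, Ka = x²/(C − x) = (1.393e-05)²/(0.397 − 1.393e-05) = 4.89e-10.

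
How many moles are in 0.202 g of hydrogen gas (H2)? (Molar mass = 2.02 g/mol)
Moles = 0.202 g ÷ 2.02 g/mol = 0.1 mol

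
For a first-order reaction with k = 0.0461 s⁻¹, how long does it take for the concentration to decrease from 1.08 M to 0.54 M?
15.04 s

From ln[A] = ln[A]₀ - k·t: t = ln([A]₀/[A])/k = ln(1.08/0.54)/0.0461 = ln(2.0000)/0.0461 = 0.6931/0.0461 = 15.04 s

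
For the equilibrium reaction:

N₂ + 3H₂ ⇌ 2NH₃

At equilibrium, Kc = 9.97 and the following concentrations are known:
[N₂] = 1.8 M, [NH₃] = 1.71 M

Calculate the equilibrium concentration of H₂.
[H₂] = 0.5462 M

Kc = ([NH₃]^2) / ([N₂] × [H₂]^3) = 9.97
[H₂]^3 = (product terms)/(Kc · other reactant terms) = 2.9241 / (9.97 · 1.8) = 0.16294
[H₂] = (0.16294)^(1/3) = 0.5462 M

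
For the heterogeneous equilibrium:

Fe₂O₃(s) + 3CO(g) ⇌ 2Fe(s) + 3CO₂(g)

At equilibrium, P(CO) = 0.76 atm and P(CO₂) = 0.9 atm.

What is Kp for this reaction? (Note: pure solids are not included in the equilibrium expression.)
K_p = 1.661

Solids (Fe₂O₃, Fe) are excluded.
Kp = P(CO₂)³/P(CO)³ = (0.9)³/(0.76)³ = 0.729/0.439 = 1.661.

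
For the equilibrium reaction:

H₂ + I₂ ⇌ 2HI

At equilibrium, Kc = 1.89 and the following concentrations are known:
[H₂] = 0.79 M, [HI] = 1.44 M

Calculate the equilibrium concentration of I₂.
[I₂] = 1.3888 M

Kc = ([HI]^2) / ([H₂] × [I₂]) = 1.89
[I₂]^1 = (product terms)/(Kc · other reactant terms) = 2.0736 / (1.89 · 0.79) = 1.3888
[I₂] = 1.3888 M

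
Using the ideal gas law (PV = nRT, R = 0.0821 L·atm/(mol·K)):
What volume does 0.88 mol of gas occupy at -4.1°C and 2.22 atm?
T = -4.1°C + 273.15 = 269.05 K
V = nRT/P = (0.88 × 0.0821 × 269.05) / 2.22
V = 8.76 L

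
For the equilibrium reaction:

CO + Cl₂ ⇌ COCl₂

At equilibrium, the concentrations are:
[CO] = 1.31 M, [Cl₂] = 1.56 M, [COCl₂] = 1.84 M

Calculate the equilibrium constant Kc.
K_c = 0.9004

Kc = ([COCl₂]) / ([CO] × [Cl₂])
   = ((1.84)) / ((1.31)·(1.56))
   = 1.84 / 2.0436 = 0.9004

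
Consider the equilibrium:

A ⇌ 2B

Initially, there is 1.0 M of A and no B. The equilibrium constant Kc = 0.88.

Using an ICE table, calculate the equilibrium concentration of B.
[B] = 0.744 M

ICE: [A] = 1.0 − x, [B] = 2x.
Kc = (2x)²/(1.0 − x) = 0.88 ⇒ 4x² + 0.88x − 0.88 = 0.
x = (−0.88 + √(0.88² + 4·4·0.88))/(2·4) = (−0.88 + √14.854)/8 = 0.37177.
[B] = 2x = 0.744 M.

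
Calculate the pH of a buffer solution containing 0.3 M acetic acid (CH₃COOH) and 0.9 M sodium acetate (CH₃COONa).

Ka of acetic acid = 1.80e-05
pH = 5.22

pKa = -log(1.80e-05) = 4.74. pH = pKa + log([A⁻]/[HA]) = 4.74 + log(0.9/0.3)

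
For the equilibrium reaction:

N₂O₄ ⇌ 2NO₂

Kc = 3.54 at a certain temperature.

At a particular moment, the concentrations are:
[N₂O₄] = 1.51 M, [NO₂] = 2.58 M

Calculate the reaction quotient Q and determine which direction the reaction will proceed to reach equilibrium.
Q = 4.408, Q > K, reaction proceeds reverse (toward reactants)

Q = ([NO₂]^2) / ([N₂O₄])
  = ((2.58)^2) / ((1.51)) = 6.6564/1.51 = 4.408
Since Q = 4.408 > Kc = 3.54, the reaction proceeds reverse (toward reactants) to reach equilibrium.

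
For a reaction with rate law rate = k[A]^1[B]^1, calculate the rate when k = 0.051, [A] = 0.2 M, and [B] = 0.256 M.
0.002611 M/s

rate = k·[A]^1·[B]^1 = 0.051·(0.2)^1·(0.256)^1 = 0.051·0.2·0.256 = 0.002611 M/s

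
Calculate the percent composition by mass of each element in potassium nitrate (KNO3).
K: 38.67%, N: 13.86%, O: 47.47%

Molar mass of KNO3 = 101.11 g/mol
% K = (1 × 39.1) / 101.11 × 100% = 39.1 / 101.11 × 100% = 38.67%
% N = (1 × 14.01) / 101.11 × 100% = 14.01 / 101.11 × 100% = 13.86%
% O = (3 × 16.0) / 101.11 × 100% = 48 / 101.11 × 100% = 47.47%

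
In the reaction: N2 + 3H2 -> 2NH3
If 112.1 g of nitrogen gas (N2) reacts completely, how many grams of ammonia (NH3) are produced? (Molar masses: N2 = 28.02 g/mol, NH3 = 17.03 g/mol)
Moles of N2 = 112.1 g ÷ 28.02 g/mol = 4.00071 mol
Mole ratio: 2 mol NH3 / 1 mol N2
Moles of NH3 = 4.00071 × (2/1) = 8.00143 mol
Mass of NH3 = 8.00143 mol × 17.03 g/mol = 136.3 g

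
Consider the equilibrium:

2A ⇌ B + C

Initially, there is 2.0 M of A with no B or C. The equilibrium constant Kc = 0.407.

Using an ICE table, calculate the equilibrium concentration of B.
[B] = 0.561 M

ICE: [A] = 2.0 − 2x, [B] = [C] = x.
Kc = x²/(2.0 − 2x)² = 0.407 ⇒ √Kc = x/(2.0 − 2x).
x = √0.407·2.0/(1 + 2√0.407) = 0.63797·2.0/2.2759 = 0.56062.
[B] = x = 0.561 M.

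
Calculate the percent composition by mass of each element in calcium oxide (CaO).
Ca: 71.47%, O: 28.53%

Molar mass of CaO = 56.08 g/mol
% Ca = (1 × 40.08) / 56.08 × 100% = 40.08 / 56.08 × 100% = 71.47%
% O = (1 × 16.0) / 56.08 × 100% = 16 / 56.08 × 100% = 28.53%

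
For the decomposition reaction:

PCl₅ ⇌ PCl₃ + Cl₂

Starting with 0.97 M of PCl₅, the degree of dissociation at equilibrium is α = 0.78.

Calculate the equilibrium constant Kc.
K_c = 2.6825

x = α·[A]₀ = 0.78 × 0.97 = 0.7566 M dissociated.
At eq: [PCl₅] = 0.97 − 0.7566 = 0.2134 M; [PCl₃] = [Cl₂] = x = 0.7566 M.
Kc = [PCl₃][Cl₂]/[PCl₅] = (0.7566)²/0.2134 = 2.682.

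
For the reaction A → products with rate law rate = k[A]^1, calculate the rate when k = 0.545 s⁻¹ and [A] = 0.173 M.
0.09428 M/s

rate = k·[A]^1 = 0.545·(0.173)^1 = 0.545·0.173 = 0.09428 M/s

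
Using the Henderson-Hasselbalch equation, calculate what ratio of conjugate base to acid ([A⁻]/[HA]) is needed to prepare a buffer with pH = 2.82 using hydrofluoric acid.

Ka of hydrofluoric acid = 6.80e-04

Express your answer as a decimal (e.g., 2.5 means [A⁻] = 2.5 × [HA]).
[A⁻]/[HA] = 0.449

pKa = −log(6.80e-04) = 3.1675. pH = pKa + log([A⁻]/[HA]). 2.82 = 3.1675 + log(ratio). log(ratio) = 2.82 − 3.1675 = -0.3475. ratio = 10^(-0.3475) = 0.449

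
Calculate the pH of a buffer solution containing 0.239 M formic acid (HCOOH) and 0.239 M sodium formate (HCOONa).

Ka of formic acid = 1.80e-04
pH = 3.74

pKa = -log(1.80e-04) = 3.74. pH = pKa + log([A⁻]/[HA]) = 3.74 + log(0.239/0.239)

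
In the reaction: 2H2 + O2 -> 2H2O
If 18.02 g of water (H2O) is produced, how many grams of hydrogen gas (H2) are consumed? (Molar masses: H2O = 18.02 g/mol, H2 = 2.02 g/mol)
Moles of H2O = 18.02 g ÷ 18.02 g/mol = 1 mol
Mole ratio: 2 mol H2 / 2 mol H2O
Moles of H2 = 1 × (2/2) = 1 mol
Mass of H2 = 1 mol × 2.02 g/mol = 2.02 g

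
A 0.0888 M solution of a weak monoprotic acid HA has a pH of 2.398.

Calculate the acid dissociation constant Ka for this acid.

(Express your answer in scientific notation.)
K_a = 1.89e-04

[H⁺] = 10^(−pH) = 10^(−2.398) = 3.999e-03 M. For HA ⇌ H⁺ + A⁻, Ka = x²/(C − x) = (3.999e-03)²/(0.0888 − 3.999e-03) = 1.89e-04.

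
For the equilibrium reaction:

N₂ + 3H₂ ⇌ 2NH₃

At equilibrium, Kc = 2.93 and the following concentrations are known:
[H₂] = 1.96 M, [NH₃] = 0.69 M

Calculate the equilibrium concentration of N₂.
[N₂] = 0.0216 M

Kc = ([NH₃]^2) / ([N₂] × [H₂]^3) = 2.93
[N₂]^1 = (product terms)/(Kc · other reactant terms) = 0.4761 / (2.93 · 7.5295) = 0.021581
[N₂] = 0.0216 M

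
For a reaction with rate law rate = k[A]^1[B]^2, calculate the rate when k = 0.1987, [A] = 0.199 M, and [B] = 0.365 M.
0.005268 M/s

rate = k·[A]^1·[B]^2 = 0.1987·(0.199)^1·(0.365)^2 = 0.1987·0.199·0.133225 = 0.005268 M/s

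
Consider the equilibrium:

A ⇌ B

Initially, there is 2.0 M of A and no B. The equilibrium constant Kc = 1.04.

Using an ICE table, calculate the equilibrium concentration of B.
[B] = 1.020 M

ICE: [A] = 2.0 − x, [B] = x.
Kc = x/(2.0 − x) = 1.04 ⇒ x = 1.04·2.0/(1 + 1.04) = 2.08/2.04 = 1.02.
[B] = x = 1.020 M.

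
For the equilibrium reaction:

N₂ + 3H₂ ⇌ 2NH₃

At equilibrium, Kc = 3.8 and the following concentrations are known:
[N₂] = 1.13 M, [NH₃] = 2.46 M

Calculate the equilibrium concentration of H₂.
[H₂] = 1.1212 M

Kc = ([NH₃]^2) / ([N₂] × [H₂]^3) = 3.8
[H₂]^3 = (product terms)/(Kc · other reactant terms) = 6.0516 / (3.8 · 1.13) = 1.4093
[H₂] = (1.4093)^(1/3) = 1.1212 M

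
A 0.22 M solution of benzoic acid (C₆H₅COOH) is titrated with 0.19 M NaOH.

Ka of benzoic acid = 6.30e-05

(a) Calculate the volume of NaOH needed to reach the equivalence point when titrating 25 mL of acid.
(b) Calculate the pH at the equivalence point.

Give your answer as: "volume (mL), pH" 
V = 28.9 mL, pH = 8.60

(a) At equivalence: moles acid = moles base.
moles acid = 0.22 × 0.025 = 0.0055 mol; V_NaOH = 0.0055/0.19 = 0.02895 L = 28.9 mL.
(b) At equivalence, all acid → conjugate base A⁻ at [A⁻] = 0.0055/0.05395 = 0.102 M.
Kb = Kw/Ka = 1.0e-14/6.30e-05 = 1.587e-10; [OH⁻] = √(Kb·[A⁻]) = 4.023e-06; pOH = 5.40; pH = 14 − pOH = 8.60.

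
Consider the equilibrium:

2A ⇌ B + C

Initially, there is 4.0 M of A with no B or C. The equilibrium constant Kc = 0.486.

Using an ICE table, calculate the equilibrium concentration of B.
[B] = 1.165 M

ICE: [A] = 4.0 − 2x, [B] = [C] = x.
Kc = x²/(4.0 − 2x)² = 0.486 ⇒ √Kc = x/(4.0 − 2x).
x = √0.486·4.0/(1 + 2√0.486) = 0.69714·4.0/2.3943 = 1.1647.
[B] = x = 1.165 M.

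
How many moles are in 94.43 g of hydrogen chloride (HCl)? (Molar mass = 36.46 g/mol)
Moles = 94.43 g ÷ 36.46 g/mol = 2.59 mol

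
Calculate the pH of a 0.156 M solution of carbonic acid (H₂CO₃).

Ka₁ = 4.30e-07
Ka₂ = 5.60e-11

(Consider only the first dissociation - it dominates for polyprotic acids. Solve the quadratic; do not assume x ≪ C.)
pH = 3.59

x² + Ka₁·x − Ka₁·C = 0 with Ka₁ = 4.30e-07, C = 0.156.
x = (−Ka₁ + √(Ka₁² + 4·Ka₁·C))/2 = 2.5878e-04 M, so pH = 3.59.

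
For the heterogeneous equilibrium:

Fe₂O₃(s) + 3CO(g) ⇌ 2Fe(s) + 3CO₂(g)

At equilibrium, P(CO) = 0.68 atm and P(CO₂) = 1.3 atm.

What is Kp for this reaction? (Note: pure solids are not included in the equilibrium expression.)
K_p = 6.987

Solids (Fe₂O₃, Fe) are excluded.
Kp = P(CO₂)³/P(CO)³ = (1.3)³/(0.68)³ = 2.197/0.3144 = 6.987.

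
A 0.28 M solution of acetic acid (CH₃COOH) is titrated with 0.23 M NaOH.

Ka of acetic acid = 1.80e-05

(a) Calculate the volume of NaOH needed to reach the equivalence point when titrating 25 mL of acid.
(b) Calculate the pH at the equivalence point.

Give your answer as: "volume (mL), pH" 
V = 30.4 mL, pH = 8.92

(a) At equivalence: moles acid = moles base.
moles acid = 0.28 × 0.025 = 0.007 mol; V_NaOH = 0.007/0.23 = 0.03043 L = 30.4 mL.
(b) At equivalence, all acid → conjugate base A⁻ at [A⁻] = 0.007/0.05543 = 0.1263 M.
Kb = Kw/Ka = 1.0e-14/1.80e-05 = 5.556e-10; [OH⁻] = √(Kb·[A⁻]) = 8.376e-06; pOH = 5.08; pH = 14 − pOH = 8.92.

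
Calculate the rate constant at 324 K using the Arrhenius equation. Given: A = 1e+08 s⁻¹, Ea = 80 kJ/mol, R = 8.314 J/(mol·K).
1.27e-05 s⁻¹

k = A·exp(-Ea/(R·T)) = 1e+08·exp(-80000/(8.314·324)) = 1e+08·exp(-29.6985) = 1e+08·1.2650e-13 = 1.27e-05 s⁻¹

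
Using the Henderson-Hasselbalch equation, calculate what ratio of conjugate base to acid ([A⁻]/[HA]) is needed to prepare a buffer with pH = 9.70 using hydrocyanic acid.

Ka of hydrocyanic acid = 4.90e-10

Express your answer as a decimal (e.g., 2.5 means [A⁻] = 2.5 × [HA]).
[A⁻]/[HA] = 2.456

pKa = −log(4.90e-10) = 9.3098. pH = pKa + log([A⁻]/[HA]). 9.70 = 9.3098 + log(ratio). log(ratio) = 9.70 − 9.3098 = 0.3902. ratio = 10^(0.3902) = 2.456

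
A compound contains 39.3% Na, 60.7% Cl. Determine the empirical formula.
Moles of Na = 39.3 g / 22.99 g/mol = 1.709 mol
Moles of Cl = 60.7 g / 35.45 g/mol = 1.712 mol

Smallest moles = 1.709
Divide all by smallest:
Na: 1.709 / 1.709 = 1.00
Cl: 1.712 / 1.709 = 1.00

Empirical formula: NaCl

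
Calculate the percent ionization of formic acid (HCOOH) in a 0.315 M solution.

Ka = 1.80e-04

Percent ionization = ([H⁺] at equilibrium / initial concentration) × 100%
Percent ionization = 2.36%

Let x = [H⁺]. Ka = x²/(C - x) ⇒ x² + (1.80e-04)x - (1.80e-04)(0.315) = 0. x = 7.4405e-03. Percent = (7.4405e-03/0.315) × 100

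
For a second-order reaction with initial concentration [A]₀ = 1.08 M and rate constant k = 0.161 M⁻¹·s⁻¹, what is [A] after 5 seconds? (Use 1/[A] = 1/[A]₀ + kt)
0.5777 M

1/[A] = 1/[A]₀ + k·t = 1/1.08 + (0.161)·(5) = 0.9259 + 0.8050 = 1.7309
[A] = 1/1.7309 = 0.5777 M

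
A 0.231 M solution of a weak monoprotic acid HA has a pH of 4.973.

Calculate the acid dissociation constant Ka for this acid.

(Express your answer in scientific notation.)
K_a = 4.90e-10

[H⁺] = 10^(−pH) = 10^(−4.973) = 1.064e-05 M. For HA ⇌ H⁺ + A⁻, Ka = x²/(C − x) = (1.064e-05)²/(0.231 − 1.064e-05) = 4.90e-10.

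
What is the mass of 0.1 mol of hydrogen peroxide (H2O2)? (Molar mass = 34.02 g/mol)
Mass = 0.1 mol × 34.02 g/mol = 3.402 g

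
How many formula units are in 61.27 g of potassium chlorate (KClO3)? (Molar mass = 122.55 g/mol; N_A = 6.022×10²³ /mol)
Moles = 61.27 g ÷ 122.55 g/mol = 0.499959 mol
Formula units = 0.499959 mol × 6.022×10²³ /mol = 3.011e+23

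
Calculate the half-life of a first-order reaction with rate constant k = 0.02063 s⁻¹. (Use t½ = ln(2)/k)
33.60 s

t½ = ln(2)/k = 0.6931/0.02063 = 33.60 s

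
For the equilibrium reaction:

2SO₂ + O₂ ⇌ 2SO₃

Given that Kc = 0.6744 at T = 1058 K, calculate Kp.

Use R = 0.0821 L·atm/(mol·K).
K_p = 0.0078

Δn = (moles gaseous products) − (moles gaseous reactants) = -1
T = 1058 K; RT = 0.0821 × 1058 = 86.8618
Kp = Kc·(RT)^Δn = 0.6744 × (86.8618)^-1 = 0.6744 × 0.0115125 = 0.0078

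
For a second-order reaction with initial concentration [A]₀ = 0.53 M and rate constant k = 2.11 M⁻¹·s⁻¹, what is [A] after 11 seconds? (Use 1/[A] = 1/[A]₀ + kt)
0.0398 M

1/[A] = 1/[A]₀ + k·t = 1/0.53 + (2.11)·(11) = 1.8868 + 23.2100 = 25.0968
[A] = 1/25.0968 = 0.0398 M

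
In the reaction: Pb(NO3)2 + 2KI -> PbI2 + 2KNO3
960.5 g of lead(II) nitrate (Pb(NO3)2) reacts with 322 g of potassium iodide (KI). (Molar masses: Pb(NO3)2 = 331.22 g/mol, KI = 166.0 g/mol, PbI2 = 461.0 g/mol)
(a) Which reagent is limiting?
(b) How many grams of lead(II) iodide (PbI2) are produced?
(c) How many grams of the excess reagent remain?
(a) KI, (b) 447.1 g, (c) 639.3 g

Moles of Pb(NO3)2 = 960.5 g ÷ 331.22 g/mol = 2.89989 mol
Moles of KI = 322 g ÷ 166.0 g/mol = 1.93976 mol
Moles ÷ coefficient: Pb(NO3)2: 2.89989/1 = 2.9, KI: 1.93976/2 = 0.9699
(a) KI has the smaller value, so KI is the limiting reagent.
(b) Moles of PbI2 = 1.93976 mol KI × (1/2) = 0.96988 mol; mass = 0.96988 mol × 461.0 g/mol = 447.1 g
(c) Pb(NO3)2 consumed = 1.93976 × (1/2) = 0.96988 mol; remaining = 2.89989 − 0.96988 = 1.93001 mol; mass = 1.93001 mol × 331.22 g/mol = 639.3 g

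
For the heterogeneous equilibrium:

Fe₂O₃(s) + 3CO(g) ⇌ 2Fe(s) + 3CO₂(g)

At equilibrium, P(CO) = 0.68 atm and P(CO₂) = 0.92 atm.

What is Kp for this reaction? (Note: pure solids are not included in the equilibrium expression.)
K_p = 2.476

Solids (Fe₂O₃, Fe) are excluded.
Kp = P(CO₂)³/P(CO)³ = (0.92)³/(0.68)³ = 0.7787/0.3144 = 2.476.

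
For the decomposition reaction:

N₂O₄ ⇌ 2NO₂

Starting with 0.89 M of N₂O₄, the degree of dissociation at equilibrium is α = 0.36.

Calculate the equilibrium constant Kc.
K_c = 0.7209

x = α·[A]₀ = 0.36 × 0.89 = 0.3204 M dissociated.
At eq: [N₂O₄] = 0.89 − 0.3204 = 0.5696 M; [NO₂] = 2x = 0.6408 M.
Kc = [NO₂]²/[N₂O₄] = (0.6408)²/0.5696 = 0.7209.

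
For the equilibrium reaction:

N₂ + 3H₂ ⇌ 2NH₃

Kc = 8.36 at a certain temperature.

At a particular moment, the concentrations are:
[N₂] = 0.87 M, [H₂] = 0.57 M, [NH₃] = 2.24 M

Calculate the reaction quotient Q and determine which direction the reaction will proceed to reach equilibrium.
Q = 31.142, Q > K, reaction proceeds reverse (toward reactants)

Q = ([NH₃]^2) / ([N₂] × [H₂]^3)
  = ((2.24)^2) / ((0.87)·(0.57)^3) = 5.0176/0.16112 = 31.14
Since Q = 31.14 > Kc = 8.36, the reaction proceeds reverse (toward reactants) to reach equilibrium.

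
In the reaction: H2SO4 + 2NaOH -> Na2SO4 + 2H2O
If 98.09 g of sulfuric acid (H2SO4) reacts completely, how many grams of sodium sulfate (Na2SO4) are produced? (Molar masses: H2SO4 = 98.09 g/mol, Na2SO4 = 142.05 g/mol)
Moles of H2SO4 = 98.09 g ÷ 98.09 g/mol = 1 mol
Mole ratio: 1 mol Na2SO4 / 1 mol H2SO4
Moles of Na2SO4 = 1 × (1/1) = 1 mol
Mass of Na2SO4 = 1 mol × 142.05 g/mol = 142.1 g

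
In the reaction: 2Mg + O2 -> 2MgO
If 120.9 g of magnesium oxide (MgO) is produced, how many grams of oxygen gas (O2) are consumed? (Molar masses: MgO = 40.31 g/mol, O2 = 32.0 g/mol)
Moles of MgO = 120.9 g ÷ 40.31 g/mol = 2.99926 mol
Mole ratio: 1 mol O2 / 2 mol MgO
Moles of O2 = 2.99926 × (1/2) = 1.49963 mol
Mass of O2 = 1.49963 mol × 32.0 g/mol = 47.99 g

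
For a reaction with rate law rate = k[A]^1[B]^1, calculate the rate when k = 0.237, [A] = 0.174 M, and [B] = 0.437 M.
0.01802 M/s

rate = k·[A]^1·[B]^1 = 0.237·(0.174)^1·(0.437)^1 = 0.237·0.174·0.437 = 0.01802 M/s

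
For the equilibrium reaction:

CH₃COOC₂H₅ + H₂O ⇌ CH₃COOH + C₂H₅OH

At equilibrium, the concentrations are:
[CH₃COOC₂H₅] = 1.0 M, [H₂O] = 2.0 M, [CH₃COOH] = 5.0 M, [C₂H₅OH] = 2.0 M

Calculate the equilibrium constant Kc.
K_c = 5.0000

Kc = ([CH₃COOH] × [C₂H₅OH]) / ([CH₃COOC₂H₅] × [H₂O])
   = ((5.0)·(2.0)) / ((1.0)·(2.0))
   = 10 / 2 = 5.0000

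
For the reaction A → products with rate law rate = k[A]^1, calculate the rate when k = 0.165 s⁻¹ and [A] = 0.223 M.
0.0368 M/s

rate = k·[A]^1 = 0.165·(0.223)^1 = 0.165·0.223 = 0.0368 M/s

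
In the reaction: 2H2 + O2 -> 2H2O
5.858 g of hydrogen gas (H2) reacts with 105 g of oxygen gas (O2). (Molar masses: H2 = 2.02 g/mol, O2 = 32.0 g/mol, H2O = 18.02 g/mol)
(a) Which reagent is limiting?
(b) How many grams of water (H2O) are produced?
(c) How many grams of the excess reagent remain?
(a) H2, (b) 52.26 g, (c) 58.6 g

Moles of H2 = 5.858 g ÷ 2.02 g/mol = 2.9 mol
Moles of O2 = 105 g ÷ 32.0 g/mol = 3.28125 mol
Moles ÷ coefficient: H2: 2.9/2 = 1.45, O2: 3.28125/1 = 3.281
(a) H2 has the smaller value, so H2 is the limiting reagent.
(b) Moles of H2O = 2.9 mol H2 × (2/2) = 2.9 mol; mass = 2.9 mol × 18.02 g/mol = 52.26 g
(c) O2 consumed = 2.9 × (1/2) = 1.45 mol; remaining = 3.28125 − 1.45 = 1.83125 mol; mass = 1.83125 mol × 32.0 g/mol = 58.6 g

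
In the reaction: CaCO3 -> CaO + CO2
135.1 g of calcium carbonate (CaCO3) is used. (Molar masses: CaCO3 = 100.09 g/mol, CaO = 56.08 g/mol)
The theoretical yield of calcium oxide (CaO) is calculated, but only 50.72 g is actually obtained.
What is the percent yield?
Moles of CaCO3 = 135.1 g ÷ 100.09 g/mol = 1.34979 mol
Mole ratio: 1 mol CaO / 1 mol CaCO3
Moles of CaO = 1.34979 × (1/1) = 1.34979 mol
Theoretical yield = 1.34979 mol × 56.08 g/mol = 75.696 g
Actual yield = 50.72 g
Percent yield = (50.72 / 75.696) × 100% = 67.0%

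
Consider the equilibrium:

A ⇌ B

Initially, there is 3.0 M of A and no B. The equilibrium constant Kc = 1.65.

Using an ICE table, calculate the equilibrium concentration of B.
[B] = 1.868 M

ICE: [A] = 3.0 − x, [B] = x.
Kc = x/(3.0 − x) = 1.65 ⇒ x = 1.65·3.0/(1 + 1.65) = 4.95/2.65 = 1.868.
[B] = x = 1.868 M.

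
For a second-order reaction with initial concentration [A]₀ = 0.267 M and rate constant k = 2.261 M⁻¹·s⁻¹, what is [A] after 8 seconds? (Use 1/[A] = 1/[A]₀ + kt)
0.0458 M

1/[A] = 1/[A]₀ + k·t = 1/0.267 + (2.261)·(8) = 3.7453 + 18.0880 = 21.8333
[A] = 1/21.8333 = 0.0458 M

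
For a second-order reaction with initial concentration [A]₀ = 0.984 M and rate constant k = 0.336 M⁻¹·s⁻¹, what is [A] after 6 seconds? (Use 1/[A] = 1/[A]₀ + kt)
0.3298 M

1/[A] = 1/[A]₀ + k·t = 1/0.984 + (0.336)·(6) = 1.0163 + 2.0160 = 3.0323
[A] = 1/3.0323 = 0.3298 M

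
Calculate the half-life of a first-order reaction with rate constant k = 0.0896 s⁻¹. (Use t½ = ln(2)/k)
7.74 s

t½ = ln(2)/k = 0.6931/0.0896 = 7.74 s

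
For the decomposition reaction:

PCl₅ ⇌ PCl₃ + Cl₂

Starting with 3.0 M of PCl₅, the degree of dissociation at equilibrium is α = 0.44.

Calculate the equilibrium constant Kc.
K_c = 1.0371

x = α·[A]₀ = 0.44 × 3.0 = 1.32 M dissociated.
At eq: [PCl₅] = 3.0 − 1.32 = 1.68 M; [PCl₃] = [Cl₂] = x = 1.32 M.
Kc = [PCl₃][Cl₂]/[PCl₅] = (1.32)²/1.68 = 1.037.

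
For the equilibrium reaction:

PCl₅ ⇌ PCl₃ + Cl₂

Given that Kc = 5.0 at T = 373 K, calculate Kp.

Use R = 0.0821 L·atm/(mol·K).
K_p = 153.1165

Δn = (moles gaseous products) − (moles gaseous reactants) = 1
T = 373 K; RT = 0.0821 × 373 = 30.6233
Kp = Kc·(RT)^Δn = 5.0 × (30.6233)^1 = 5.0 × 30.6233 = 153.1165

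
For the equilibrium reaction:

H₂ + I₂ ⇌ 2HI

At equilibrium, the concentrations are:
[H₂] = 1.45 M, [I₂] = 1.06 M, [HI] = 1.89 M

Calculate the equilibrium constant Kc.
K_c = 2.3241

Kc = ([HI]^2) / ([H₂] × [I₂])
   = ((1.89)^2) / ((1.45)·(1.06))
   = 3.5721 / 1.537 = 2.3241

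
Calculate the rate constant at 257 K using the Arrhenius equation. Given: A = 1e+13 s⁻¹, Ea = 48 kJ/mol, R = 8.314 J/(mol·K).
1.75e+03 s⁻¹

k = A·exp(-Ea/(R·T)) = 1e+13·exp(-48000/(8.314·257)) = 1e+13·exp(-22.4646) = 1e+13·1.7529e-10 = 1.75e+03 s⁻¹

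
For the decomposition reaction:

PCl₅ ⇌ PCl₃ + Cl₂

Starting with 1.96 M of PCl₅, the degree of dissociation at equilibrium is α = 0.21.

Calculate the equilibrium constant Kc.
K_c = 0.1094

x = α·[A]₀ = 0.21 × 1.96 = 0.4116 M dissociated.
At eq: [PCl₅] = 1.96 − 0.4116 = 1.548 M; [PCl₃] = [Cl₂] = x = 0.4116 M.
Kc = [PCl₃][Cl₂]/[PCl₅] = (0.4116)²/1.548 = 0.1094.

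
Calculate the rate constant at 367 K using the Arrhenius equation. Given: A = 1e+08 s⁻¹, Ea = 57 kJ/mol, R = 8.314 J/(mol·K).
7.71e-01 s⁻¹

k = A·exp(-Ea/(R·T)) = 1e+08·exp(-57000/(8.314·367)) = 1e+08·exp(-18.6809) = 1e+08·7.7085e-09 = 7.71e-01 s⁻¹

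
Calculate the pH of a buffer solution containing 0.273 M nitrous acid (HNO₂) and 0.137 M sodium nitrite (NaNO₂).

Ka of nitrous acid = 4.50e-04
pH = 3.05

pKa = -log(4.50e-04) = 3.35. pH = pKa + log([A⁻]/[HA]) = 3.35 + log(0.137/0.273)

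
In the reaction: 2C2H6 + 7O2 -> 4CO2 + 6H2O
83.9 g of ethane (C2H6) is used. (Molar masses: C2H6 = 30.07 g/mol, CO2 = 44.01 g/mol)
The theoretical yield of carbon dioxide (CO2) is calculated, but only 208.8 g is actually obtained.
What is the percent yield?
Moles of C2H6 = 83.9 g ÷ 30.07 g/mol = 2.79016 mol
Mole ratio: 4 mol CO2 / 2 mol C2H6
Moles of CO2 = 2.79016 × (4/2) = 5.58031 mol
Theoretical yield = 5.58031 mol × 44.01 g/mol = 245.59 g
Actual yield = 208.8 g
Percent yield = (208.8 / 245.59) × 100% = 85.0%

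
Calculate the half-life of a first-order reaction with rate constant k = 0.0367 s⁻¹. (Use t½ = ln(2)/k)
18.89 s

t½ = ln(2)/k = 0.6931/0.0367 = 18.89 s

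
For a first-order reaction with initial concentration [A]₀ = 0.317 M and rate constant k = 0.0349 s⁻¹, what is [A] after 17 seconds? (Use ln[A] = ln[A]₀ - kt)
0.1751 M

ln[A] = ln[A]₀ - k·t = ln(0.317) - (0.0349)·(17) = -1.1489 - 0.5933 = -1.7422
[A] = e^(-1.7422) = 0.1751 M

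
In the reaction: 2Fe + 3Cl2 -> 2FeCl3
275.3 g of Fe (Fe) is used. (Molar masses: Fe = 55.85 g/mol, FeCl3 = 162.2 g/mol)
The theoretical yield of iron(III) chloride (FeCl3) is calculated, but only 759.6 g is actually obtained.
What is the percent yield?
Moles of Fe = 275.3 g ÷ 55.85 g/mol = 4.92927 mol
Mole ratio: 2 mol FeCl3 / 2 mol Fe
Moles of FeCl3 = 4.92927 × (2/2) = 4.92927 mol
Theoretical yield = 4.92927 mol × 162.2 g/mol = 799.53 g
Actual yield = 759.6 g
Percent yield = (759.6 / 799.53) × 100% = 95.0%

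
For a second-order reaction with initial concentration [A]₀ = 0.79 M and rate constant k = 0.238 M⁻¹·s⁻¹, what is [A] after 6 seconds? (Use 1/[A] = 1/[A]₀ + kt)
0.3712 M

1/[A] = 1/[A]₀ + k·t = 1/0.79 + (0.238)·(6) = 1.2658 + 1.4280 = 2.6938
[A] = 1/2.6938 = 0.3712 M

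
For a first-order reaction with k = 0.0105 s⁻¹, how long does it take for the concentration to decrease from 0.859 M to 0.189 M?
144.19 s

From ln[A] = ln[A]₀ - k·t: t = ln([A]₀/[A])/k = ln(0.859/0.189)/0.0105 = ln(4.5450)/0.0105 = 1.5140/0.0105 = 144.19 s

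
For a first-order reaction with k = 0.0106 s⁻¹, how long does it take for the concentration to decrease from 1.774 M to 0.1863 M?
212.61 s

From ln[A] = ln[A]₀ - k·t: t = ln([A]₀/[A])/k = ln(1.774/0.1863)/0.0106 = ln(9.5223)/0.0106 = 2.2536/0.0106 = 212.61 s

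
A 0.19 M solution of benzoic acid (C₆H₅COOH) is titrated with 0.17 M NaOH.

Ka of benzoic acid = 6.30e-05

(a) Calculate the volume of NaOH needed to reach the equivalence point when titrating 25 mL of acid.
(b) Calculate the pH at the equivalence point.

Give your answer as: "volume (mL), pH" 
V = 27.9 mL, pH = 8.58

(a) At equivalence: moles acid = moles base.
moles acid = 0.19 × 0.025 = 0.00475 mol; V_NaOH = 0.00475/0.17 = 0.02794 L = 27.9 mL.
(b) At equivalence, all acid → conjugate base A⁻ at [A⁻] = 0.00475/0.05294 = 0.08972 M.
Kb = Kw/Ka = 1.0e-14/6.30e-05 = 1.587e-10; [OH⁻] = √(Kb·[A⁻]) = 3.774e-06; pOH = 5.42; pH = 14 − pOH = 8.58.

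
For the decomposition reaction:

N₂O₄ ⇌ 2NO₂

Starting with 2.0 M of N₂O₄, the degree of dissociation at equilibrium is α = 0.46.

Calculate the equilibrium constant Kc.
K_c = 3.1348

x = α·[A]₀ = 0.46 × 2.0 = 0.92 M dissociated.
At eq: [N₂O₄] = 2.0 − 0.92 = 1.08 M; [NO₂] = 2x = 1.84 M.
Kc = [NO₂]²/[N₂O₄] = (1.84)²/1.08 = 3.135.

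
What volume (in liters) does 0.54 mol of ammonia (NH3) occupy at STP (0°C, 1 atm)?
At STP, 1 mol of gas occupies 22.4 L
Volume = 0.54 mol × 22.4 L/mol = 12.10 L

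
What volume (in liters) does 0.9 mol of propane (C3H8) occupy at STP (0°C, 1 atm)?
At STP, 1 mol of gas occupies 22.4 L
Volume = 0.9 mol × 22.4 L/mol = 20.16 L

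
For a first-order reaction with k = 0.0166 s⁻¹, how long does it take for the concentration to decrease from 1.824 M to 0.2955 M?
109.65 s

From ln[A] = ln[A]₀ - k·t: t = ln([A]₀/[A])/k = ln(1.824/0.2955)/0.0166 = ln(6.1726)/0.0166 = 1.8201/0.0166 = 109.65 s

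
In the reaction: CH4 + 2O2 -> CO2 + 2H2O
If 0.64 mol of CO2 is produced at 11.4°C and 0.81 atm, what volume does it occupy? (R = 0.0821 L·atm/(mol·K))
T = 11.4°C + 273.15 = 284.55 K
V = nRT/P = (0.64 × 0.0821 × 284.55) / 0.81
V = 18.46 L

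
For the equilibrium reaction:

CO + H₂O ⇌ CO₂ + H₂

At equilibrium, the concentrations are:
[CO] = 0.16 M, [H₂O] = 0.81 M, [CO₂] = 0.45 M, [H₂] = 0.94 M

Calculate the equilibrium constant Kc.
K_c = 3.2639

Kc = ([CO₂] × [H₂]) / ([CO] × [H₂O])
   = ((0.45)·(0.94)) / ((0.16)·(0.81))
   = 0.423 / 0.1296 = 3.2639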